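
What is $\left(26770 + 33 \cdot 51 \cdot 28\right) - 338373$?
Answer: $-264479$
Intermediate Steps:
$\left(26770 + 33 \cdot 51 \cdot 28\right) - 338373 = \left(26770 + 1683 \cdot 28\right) - 338373 = \left(26770 + 47124\right) - 338373 = 73894 - 338373 = -264479$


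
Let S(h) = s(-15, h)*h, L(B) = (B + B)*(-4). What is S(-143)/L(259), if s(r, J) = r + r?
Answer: -2145/1036 ≈ -2.0705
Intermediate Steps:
s(r, J) = 2*r
L(B) = -8*B (L(B) = (2*B)*(-4) = -8*B)
S(h) = -30*h (S(h) = (2*(-15))*h = -30*h)
S(-143)/L(259) = (-30*(-143))/((-8*259)) = 4290/(-2072) = 4290*(-1/2072) = -2145/1036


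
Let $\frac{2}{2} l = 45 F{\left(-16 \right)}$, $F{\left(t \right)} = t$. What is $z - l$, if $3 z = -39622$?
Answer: $- \frac{37462}{3} \approx -12487.0$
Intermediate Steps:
$z = - \frac{39622}{3}$ ($z = \frac{1}{3} \left(-39622\right) = - \frac{39622}{3} \approx -13207.0$)
$l = -720$ ($l = 45 \left(-16\right) = -720$)
$z - l = - \frac{39622}{3} - -720 = - \frac{39622}{3} + 720 = - \frac{37462}{3}$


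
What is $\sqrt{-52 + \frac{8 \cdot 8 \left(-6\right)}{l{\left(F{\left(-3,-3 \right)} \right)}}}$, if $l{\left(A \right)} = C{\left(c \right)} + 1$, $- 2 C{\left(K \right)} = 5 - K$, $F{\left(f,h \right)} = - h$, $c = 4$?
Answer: $2 i \sqrt{205} \approx 28.636 i$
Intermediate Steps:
$C{\left(K \right)} = - \frac{5}{2} + \frac{K}{2}$ ($C{\left(K \right)} = - \frac{5 - K}{2} = - \frac{5}{2} + \frac{K}{2}$)
$l{\left(A \right)} = \frac{1}{2}$ ($l{\left(A \right)} = \left(- \frac{5}{2} + \frac{1}{2} \cdot 4\right) + 1 = \left(- \frac{5}{2} + 2\right) + 1 = - \frac{1}{2} + 1 = \frac{1}{2}$)
$\sqrt{-52 + \frac{8 \cdot 8 \left(-6\right)}{l{\left(F{\left(-3,-3 \right)} \right)}}} = \sqrt{-52 + 8 \cdot 8 \left(-6\right) \frac{1}{\frac{1}{2}}} = \sqrt{-52 + 64 \left(-6\right) 2} = \sqrt{-52 - 768} = \sqrt{-820} = 2 i \sqrt{205}$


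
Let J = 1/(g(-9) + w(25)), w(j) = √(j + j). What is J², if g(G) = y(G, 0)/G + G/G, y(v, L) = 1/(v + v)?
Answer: 35134653636/1652847068161 - 6929990640*√2/1652847068161 ≈ 0.015328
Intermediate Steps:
w(j) = √2*√j (w(j) = √(2*j) = √2*√j)
y(v, L) = 1/(2*v)
g(G) = 1 + 1/(2*G²) (g(G) = (1/(2*G))/G + G/G = 1/(2*G²) + 1 = 1 + 1/(2*G²))
J = 1/(163/162 + 5*√2) (J = 1/((1 + (½)/(-9)²) + √2*√25) = 1/((1 + (½)*(1/81)) + √2*5) = 1/((1 + 1/162) + 5*√2) = 1/(163/162 + 5*√2) ≈ 0.12380)
J² = (-26406/1285631 + 131220*√2/1285631)²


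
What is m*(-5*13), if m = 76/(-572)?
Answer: 95/11 ≈ 8.6364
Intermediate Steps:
m = -19/143 (m = 76*(-1/572) = -19/143 ≈ -0.13287)
m*(-5*13) = -(-95)*13/143 = -19/143*(-65) = 95/11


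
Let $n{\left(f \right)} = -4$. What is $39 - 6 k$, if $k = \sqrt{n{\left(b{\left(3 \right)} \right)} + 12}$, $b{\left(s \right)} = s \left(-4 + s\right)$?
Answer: $39 - 12 \sqrt{2} \approx 22.029$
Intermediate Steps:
$k = 2 \sqrt{2}$ ($k = \sqrt{-4 + 12} = \sqrt{8} = 2 \sqrt{2} \approx 2.8284$)
$39 - 6 k = 39 - 6 \cdot 2 \sqrt{2} = 39 - 12 \sqrt{2}$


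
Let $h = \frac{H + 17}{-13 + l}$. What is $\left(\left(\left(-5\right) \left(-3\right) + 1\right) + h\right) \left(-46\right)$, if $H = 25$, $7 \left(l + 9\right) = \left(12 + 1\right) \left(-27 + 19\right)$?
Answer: $- \frac{29394}{43} \approx -683.58$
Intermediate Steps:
$l = - \frac{167}{7}$ ($l = -9 + \frac{\left(12 + 1\right) \left(-27 + 19\right)}{7} = -9 + \frac{13 \left(-8\right)}{7} = -9 + \frac{1}{7} \left(-104\right) = -9 - \frac{104}{7} = - \frac{167}{7} \approx -23.857$)
$h = - \frac{49}{43}$ ($h = \frac{25 + 17}{-13 - \frac{167}{7}} = \frac{42}{- \frac{258}{7}} = 42 \left(- \frac{7}{258}\right) = - \frac{49}{43} \approx -1.1395$)
$\left(\left(\left(-5\right) \left(-3\right) + 1\right) + h\right) \left(-46\right) = \left(\left(\left(-5\right) \left(-3\right) + 1\right) - \frac{49}{43}\right) \left(-46\right) = \left(\left(15 + 1\right) - \frac{49}{43}\right) \left(-46\right) = \left(16 - \frac{49}{43}\right) \left(-46\right) = \frac{639}{43} \left(-46\right) = - \frac{29394}{43}$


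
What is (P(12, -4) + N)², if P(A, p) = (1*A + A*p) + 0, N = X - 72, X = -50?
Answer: 24964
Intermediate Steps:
N = -122 (N = -50 - 72 = -122)
P(A, p) = A + A*p (P(A, p) = (A + A*p) + 0 = A + A*p)
(P(12, -4) + N)² = (12*(1 - 4) - 122)² = (12*(-3) - 122)² = (-36 - 122)² = (-158)² = 24964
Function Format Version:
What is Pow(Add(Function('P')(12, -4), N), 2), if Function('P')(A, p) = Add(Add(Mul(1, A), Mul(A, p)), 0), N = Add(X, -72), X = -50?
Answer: 24964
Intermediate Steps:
N = -122 (N = Add(-50, -72) = -122)
Function('P')(A, p) = Add(A, Mul(A, p)) (Function('P')(A, p) = Add(Add(A, Mul(A, p)), 0) = Add(A, Mul(A, p)))
Pow(Add(Function('P')(12, -4), N), 2) = Pow(Add(Mul(12, Add(1, -4)), -122), 2) = Pow(Add(Mul(12, -3), -122), 2) = Pow(Add(-36, -122), 2) = Pow(-158, 2) = 24964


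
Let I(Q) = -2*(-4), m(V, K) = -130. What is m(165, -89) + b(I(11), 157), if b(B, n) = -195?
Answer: -325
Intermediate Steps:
I(Q) = 8
m(165, -89) + b(I(11), 157) = -130 - 195 = -325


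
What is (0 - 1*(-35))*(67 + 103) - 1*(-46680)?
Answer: 52630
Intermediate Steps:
(0 - 1*(-35))*(67 + 103) - 1*(-46680) = (0 + 35)*170 + 46680 = 35*170 + 46680 = 5950 + 46680 = 52630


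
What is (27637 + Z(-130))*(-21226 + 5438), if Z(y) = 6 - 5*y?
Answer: -446689884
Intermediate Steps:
(27637 + Z(-130))*(-21226 + 5438) = (27637 + (6 - 5*(-130)))*(-21226 + 5438) = (27637 + (6 + 650))*(-15788) = (27637 + 656)*(-15788) = 28293*(-15788) = -446689884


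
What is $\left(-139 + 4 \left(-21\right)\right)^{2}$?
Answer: $49729$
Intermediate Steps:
$\left(-139 + 4 \left(-21\right)\right)^{2} = \left(-139 - 84\right)^{2} = \left(-223\right)^{2} = 49729$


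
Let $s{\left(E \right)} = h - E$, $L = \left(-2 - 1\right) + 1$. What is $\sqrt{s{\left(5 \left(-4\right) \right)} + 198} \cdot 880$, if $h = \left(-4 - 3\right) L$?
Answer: $1760 \sqrt{58} \approx 13404.0$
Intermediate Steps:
$L = -2$ ($L = -3 + 1 = -2$)
$h = 14$ ($h = \left(-4 - 3\right) \left(-2\right) = \left(-7\right) \left(-2\right) = 14$)
$s{\left(E \right)} = 14 - E$
$\sqrt{s{\left(5 \left(-4\right) \right)} + 198} \cdot 880 = \sqrt{\left(14 - 5 \left(-4\right)\right) + 198} \cdot 880 = \sqrt{\left(14 - -20\right) + 198} \cdot 880 = \sqrt{\left(14 + 20\right) + 198} \cdot 880 = \sqrt{34 + 198} \cdot 880 = \sqrt{232} \cdot 880 = 2 \sqrt{58} \cdot 880 = 1760 \sqrt{58}$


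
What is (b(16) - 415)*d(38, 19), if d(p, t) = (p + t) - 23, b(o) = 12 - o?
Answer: -14246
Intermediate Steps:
d(p, t) = -23 + p + t
(b(16) - 415)*d(38, 19) = ((12 - 1*16) - 415)*(-23 + 38 + 19) = ((12 - 16) - 415)*34 = (-4 - 415)*34 = -419*34 = -14246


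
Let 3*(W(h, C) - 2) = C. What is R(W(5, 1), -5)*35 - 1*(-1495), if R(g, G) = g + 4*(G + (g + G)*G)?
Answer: 8230/3 ≈ 2743.3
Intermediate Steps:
W(h, C) = 2 + C/3
R(g, G) = g + 4*G + 4*G*(G + g) (R(g, G) = g + 4*(G + (G + g)*G) = g + 4*(G + G*(G + g)) = g + (4*G + 4*G*(G + g)) = g + 4*G + 4*G*(G + g))
R(W(5, 1), -5)*35 - 1*(-1495) = ((2 + (⅓)*1) + 4*(-5) + 4*(-5)² + 4*(-5)*(2 + (⅓)*1))*35 - 1*(-1495) = ((2 + ⅓) - 20 + 4*25 + 4*(-5)*(2 + ⅓))*35 + 1495 = (7/3 - 20 + 100 + 4*(-5)*(7/3))*35 + 1495 = (7/3 - 20 + 100 - 140/3)*35 + 1495 = (107/3)*35 + 1495 = 3745/3 + 1495 = 8230/3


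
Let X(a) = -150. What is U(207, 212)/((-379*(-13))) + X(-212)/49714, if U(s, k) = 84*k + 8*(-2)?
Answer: 441886219/122470439 ≈ 3.6081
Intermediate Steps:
U(s, k) = -16 + 84*k (U(s, k) = 84*k - 16 = -16 + 84*k)
U(207, 212)/((-379*(-13))) + X(-212)/49714 = (-16 + 84*212)/((-379*(-13))) - 150/49714 = (-16 + 17808)/4927 - 150*1/49714 = 17792*(1/4927) - 75/24857 = 17792/4927 - 75/24857 = 441886219/122470439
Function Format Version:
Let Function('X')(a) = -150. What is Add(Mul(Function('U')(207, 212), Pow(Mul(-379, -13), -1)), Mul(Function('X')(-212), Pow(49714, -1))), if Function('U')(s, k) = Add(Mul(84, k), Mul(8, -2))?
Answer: Rational(441886219, 122470439) ≈ 3.6081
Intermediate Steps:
Function('U')(s, k) = Add(-16, Mul(84, k)) (Function('U')(s, k) = Add(Mul(84, k), -16) = Add(-16, Mul(84, k)))
Add(Mul(Function('U')(207, 212), Pow(Mul(-379, -13), -1)), Mul(Function('X')(-212), Pow(49714, -1))) = Add(Mul(Add(-16, Mul(84, 212)), Pow(Mul(-379, -13), -1)), Mul(-150, Pow(49714, -1))) = Add(Mul(Add(-16, 17808), Pow(4927, -1)), Mul(-150, Rational(1, 49714))) = Add(Mul(17792, Rational(1, 4927)), Rational(-75, 24857)) = Add(Rational(17792, 4927), Rational(-75, 24857)) = Rational(441886219, 122470439)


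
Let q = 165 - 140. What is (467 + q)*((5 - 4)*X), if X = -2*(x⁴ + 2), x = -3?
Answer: -81672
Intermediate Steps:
q = 25
X = -166 (X = -2*((-3)⁴ + 2) = -2*(81 + 2) = -2*83 = -166)
(467 + q)*((5 - 4)*X) = (467 + 25)*((5 - 4)*(-166)) = 492*(1*(-166)) = 492*(-166) = -81672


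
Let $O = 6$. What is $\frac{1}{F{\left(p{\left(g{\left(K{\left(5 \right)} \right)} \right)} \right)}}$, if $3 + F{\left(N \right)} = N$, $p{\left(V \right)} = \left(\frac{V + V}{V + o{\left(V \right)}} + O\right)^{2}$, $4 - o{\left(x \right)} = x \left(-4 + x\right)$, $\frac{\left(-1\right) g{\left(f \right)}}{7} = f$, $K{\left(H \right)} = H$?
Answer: $\frac{487204}{16372117} \approx 0.029758$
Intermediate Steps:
$g{\left(f \right)} = - 7 f$
$o{\left(x \right)} = 4 - x \left(-4 + x\right)$
$p{\left(V \right)} = \left(6 + \frac{2 V}{4 - V^{2} + 5 V}\right)^{2}$ ($p{\left(V \right)} = \left(\frac{V + V}{V + \left(4 - V^{2} + 4 V\right)} + 6\right)^{2} = \left(\frac{2 V}{4 - V^{2} + 5 V} + 6\right)^{2} = \left(6 + \frac{2 V}{4 - V^{2} + 5 V}\right)^{2}$)
$F{\left(N \right)} = -3 + N$
$\frac{1}{F{\left(p{\left(g{\left(K{\left(5 \right)} \right)} \right)} \right)}} = \frac{1}{-3 + \frac{4 \left(12 - 3 \left(\left(-7\right) 5\right)^{2} + 16 \left(\left(-7\right) 5\right)\right)^{2}}{\left(4 - \left(\left(-7\right) 5\right)^{2} + 5 \left(\left(-7\right) 5\right)\right)^{2}}} = \frac{1}{-3 + \frac{4 \left(12 - 3 \left(-35\right)^{2} + 16 \left(-35\right)\right)^{2}}{\left(4 - \left(-35\right)^{2} + 5 \left(-35\right)\right)^{2}}} = \frac{1}{-3 + \frac{4 \left(12 - 3675 - 560\right)^{2}}{\left(4 - 1225 - 175\right)^{2}}} = \frac{1}{-3 + \frac{4 \left(-4223\right)^{2}}{1948816}} = \frac{1}{-3 + 4 \cdot \frac{1}{1948816} \cdot 17833729} = \frac{1}{-3 + \frac{17833729}{487204}} = \frac{1}{\frac{16372117}{487204}} = \frac{487204}{16372117}$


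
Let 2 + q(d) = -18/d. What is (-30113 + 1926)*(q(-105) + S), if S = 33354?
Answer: -32903417962/35 ≈ -9.4010e+8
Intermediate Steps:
q(d) = -2 - 18/d
(-30113 + 1926)*(q(-105) + S) = (-30113 + 1926)*((-2 - 18/(-105)) + 33354) = -28187*((-2 - 18*(-1/105)) + 33354) = -28187*((-2 + 6/35) + 33354) = -28187*(-64/35 + 33354) = -28187*1167326/35 = -32903417962/35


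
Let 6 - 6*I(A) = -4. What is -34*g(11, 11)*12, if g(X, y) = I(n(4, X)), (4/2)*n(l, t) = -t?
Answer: -680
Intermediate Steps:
n(l, t) = -t/2 (n(l, t) = (-t)/2 = -t/2)
I(A) = 5/3 (I(A) = 1 - ⅙*(-4) = 1 + ⅔ = 5/3)
g(X, y) = 5/3
-34*g(11, 11)*12 = -34*5/3*12 = -170/3*12 = -680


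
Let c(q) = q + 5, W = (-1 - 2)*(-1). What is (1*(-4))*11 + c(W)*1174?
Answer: 9348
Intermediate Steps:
W = 3 (W = -3*(-1) = 3)
c(q) = 5 + q
(1*(-4))*11 + c(W)*1174 = (1*(-4))*11 + (5 + 3)*1174 = -4*11 + 8*1174 = -44 + 9392 = 9348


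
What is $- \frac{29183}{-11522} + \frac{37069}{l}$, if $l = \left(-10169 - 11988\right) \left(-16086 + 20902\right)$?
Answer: $\frac{222402551677}{87820776176} \approx 2.5325$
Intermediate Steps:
$l = -106708112$ ($l = \left(-22157\right) 4816 = -106708112$)
$- \frac{29183}{-11522} + \frac{37069}{l} = - \frac{29183}{-11522} + \frac{37069}{-106708112} = \left(-29183\right) \left(- \frac{1}{11522}\right) + 37069 \left(- \frac{1}{106708112}\right) = \frac{4169}{1646} - \frac{37069}{106708112} = \frac{222402551677}{87820776176}$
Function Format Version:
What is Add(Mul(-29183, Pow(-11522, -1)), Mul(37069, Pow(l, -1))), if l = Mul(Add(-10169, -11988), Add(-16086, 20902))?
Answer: Rational(222402551677, 87820776176) ≈ 2.5325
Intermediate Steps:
l = -106708112 (l = Mul(-22157, 4816) = -106708112)
Add(Mul(-29183, Pow(-11522, -1)), Mul(37069, Pow(l, -1))) = Add(Mul(-29183, Pow(-11522, -1)), Mul(37069, Pow(-106708112, -1))) = Add(Mul(-29183, Rational(-1, 11522)), Mul(37069, Rational(-1, 106708112))) = Add(Rational(4169, 1646), Rational(-37069, 106708112)) = Rational(222402551677, 87820776176)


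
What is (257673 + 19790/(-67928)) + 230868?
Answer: 16592796629/33964 ≈ 4.8854e+5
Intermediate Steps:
(257673 + 19790/(-67928)) + 230868 = (257673 + 19790*(-1/67928)) + 230868 = (257673 - 9895/33964) + 230868 = 8751595877/33964 + 230868 = 16592796629/33964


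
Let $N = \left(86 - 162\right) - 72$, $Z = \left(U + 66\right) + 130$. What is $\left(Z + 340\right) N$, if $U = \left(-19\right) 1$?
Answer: $-76516$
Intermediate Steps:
$U = -19$
$Z = 177$ ($Z = \left(-19 + 66\right) + 130 = 47 + 130 = 177$)
$N = -148$ ($N = -76 - 72 = -148$)
$\left(Z + 340\right) N = \left(177 + 340\right) \left(-148\right) = 517 \left(-148\right) = -76516$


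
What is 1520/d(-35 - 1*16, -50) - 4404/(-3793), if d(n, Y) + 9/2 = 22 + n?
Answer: -11235652/254131 ≈ -44.212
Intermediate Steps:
d(n, Y) = 35/2 + n (d(n, Y) = -9/2 + (22 + n) = 35/2 + n)
1520/d(-35 - 1*16, -50) - 4404/(-3793) = 1520/(35/2 + (-35 - 1*16)) - 4404/(-3793) = 1520/(35/2 + (-35 - 16)) - 4404*(-1/3793) = 1520/(35/2 - 51) + 4404/3793 = 1520/(-67/2) + 4404/3793 = 1520*(-2/67) + 4404/3793 = -3040/67 + 4404/3793 = -11235652/254131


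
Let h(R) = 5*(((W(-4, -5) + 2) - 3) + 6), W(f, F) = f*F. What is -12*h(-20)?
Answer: -1500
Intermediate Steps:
W(f, F) = F*f
h(R) = 125 (h(R) = 5*(((-5*(-4) + 2) - 3) + 6) = 5*(((20 + 2) - 3) + 6) = 5*((22 - 3) + 6) = 5*(19 + 6) = 5*25 = 125)
-12*h(-20) = -12*125 = -1500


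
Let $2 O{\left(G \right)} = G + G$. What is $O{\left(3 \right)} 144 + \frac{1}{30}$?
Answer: $\frac{12961}{30} \approx 432.03$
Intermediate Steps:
$O{\left(G \right)} = G$ ($O{\left(G \right)} = \frac{G + G}{2} = \frac{2 G}{2} = G$)
$O{\left(3 \right)} 144 + \frac{1}{30} = 3 \cdot 144 + \frac{1}{30} = 432 + \frac{1}{30} = \frac{12961}{30}$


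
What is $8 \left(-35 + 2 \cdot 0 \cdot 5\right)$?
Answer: $-280$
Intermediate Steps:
$8 \left(-35 + 2 \cdot 0 \cdot 5\right) = 8 \left(-35 + 0 \cdot 5\right) = 8 \left(-35 + 0\right) = 8 \left(-35\right) = -280$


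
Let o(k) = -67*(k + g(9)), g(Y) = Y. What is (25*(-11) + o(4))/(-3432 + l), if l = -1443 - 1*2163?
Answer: 191/1173 ≈ 0.16283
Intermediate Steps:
l = -3606 (l = -1443 - 2163 = -3606)
o(k) = -603 - 67*k (o(k) = -67*(k + 9) = -67*(9 + k) = -603 - 67*k)
(25*(-11) + o(4))/(-3432 + l) = (25*(-11) + (-603 - 67*4))/(-3432 - 3606) = (-275 + (-603 - 268))/(-7038) = (-275 - 871)*(-1/7038) = -1146*(-1/7038) = 191/1173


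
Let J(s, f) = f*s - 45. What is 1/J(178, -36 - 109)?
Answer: -1/25855 ≈ -3.8677e-5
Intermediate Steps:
J(s, f) = -45 + f*s
1/J(178, -36 - 109) = 1/(-45 + (-36 - 109)*178) = 1/(-45 - 145*178) = 1/(-45 - 25810) = 1/(-25855) = -1/25855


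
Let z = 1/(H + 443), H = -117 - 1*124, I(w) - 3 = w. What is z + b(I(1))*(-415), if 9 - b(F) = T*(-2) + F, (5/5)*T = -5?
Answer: 419151/202 ≈ 2075.0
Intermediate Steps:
T = -5
I(w) = 3 + w
H = -241 (H = -117 - 124 = -241)
z = 1/202 (z = 1/(-241 + 443) = 1/202 ≈ 0.0049505)
b(F) = -1 - F (b(F) = 9 - (-5*(-2) + F) = 9 - (10 + F) = 9 + (-10 - F) = -1 - F)
z + b(I(1))*(-415) = 1/202 + (-1 - (3 + 1))*(-415) = 1/202 + (-1 - 1*4)*(-415) = 1/202 + (-1 - 4)*(-415) = 1/202 - 5*(-415) = 1/202 + 2075 = 419151/202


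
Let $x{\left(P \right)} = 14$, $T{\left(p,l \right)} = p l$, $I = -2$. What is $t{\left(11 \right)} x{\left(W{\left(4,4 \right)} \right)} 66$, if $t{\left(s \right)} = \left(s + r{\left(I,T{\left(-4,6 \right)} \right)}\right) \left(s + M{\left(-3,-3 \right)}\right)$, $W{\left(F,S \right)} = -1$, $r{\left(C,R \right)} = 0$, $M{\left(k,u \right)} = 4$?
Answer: $152460$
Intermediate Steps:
$T{\left(p,l \right)} = l p$
$t{\left(s \right)} = s \left(4 + s\right)$ ($t{\left(s \right)} = \left(s + 0\right) \left(s + 4\right) = s \left(4 + s\right)$)
$t{\left(11 \right)} x{\left(W{\left(4,4 \right)} \right)} 66 = 11 \left(4 + 11\right) 14 \cdot 66 = 11 \cdot 15 \cdot 14 \cdot 66 = 165 \cdot 14 \cdot 66 = 2310 \cdot 66 = 152460$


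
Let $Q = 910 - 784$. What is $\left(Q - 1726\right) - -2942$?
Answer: $1342$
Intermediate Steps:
$Q = 126$ ($Q = 910 - 784 = 126$)
$\left(Q - 1726\right) - -2942 = \left(126 - 1726\right) - -2942 = -1600 + 2942 = 1342$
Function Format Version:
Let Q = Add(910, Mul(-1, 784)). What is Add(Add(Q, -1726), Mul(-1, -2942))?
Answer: 1342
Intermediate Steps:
Q = 126 (Q = Add(910, -784) = 126)
Add(Add(Q, -1726), Mul(-1, -2942)) = Add(Add(126, -1726), Mul(-1, -2942)) = Add(-1600, 2942) = 1342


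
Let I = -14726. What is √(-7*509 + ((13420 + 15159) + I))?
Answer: 7*√210 ≈ 101.44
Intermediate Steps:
√(-7*509 + ((13420 + 15159) + I)) = √(-7*509 + ((13420 + 15159) - 14726)) = √(-3563 + (28579 - 14726)) = √(-3563 + 13853) = √10290 = 7*√210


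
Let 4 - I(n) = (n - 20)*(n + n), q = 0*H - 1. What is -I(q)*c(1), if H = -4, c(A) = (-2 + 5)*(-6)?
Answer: -684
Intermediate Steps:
c(A) = -18 (c(A) = 3*(-6) = -18)
q = -1 (q = 0*(-4) - 1 = 0 - 1 = -1)
I(n) = 4 - 2*n*(-20 + n) (I(n) = 4 - (n - 20)*(n + n) = 4 - (-20 + n)*2*n = 4 - 2*n*(-20 + n))
-I(q)*c(1) = -(4 - 2*(-1)² + 40*(-1))*(-18) = -(4 - 2*1 - 40)*(-18) = -(4 - 2 - 40)*(-18) = -(-38)*(-18) = -1*684 = -684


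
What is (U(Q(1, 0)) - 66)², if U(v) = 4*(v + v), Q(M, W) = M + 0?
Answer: 3364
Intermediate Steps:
Q(M, W) = M
U(v) = 8*v (U(v) = 4*(2*v) = 8*v)
(U(Q(1, 0)) - 66)² = (8*1 - 66)² = (8 - 66)² = (-58)² = 3364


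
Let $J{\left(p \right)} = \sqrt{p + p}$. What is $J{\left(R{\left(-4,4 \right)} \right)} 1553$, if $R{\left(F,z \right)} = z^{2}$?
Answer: $6212 \sqrt{2} \approx 8785.1$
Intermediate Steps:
$J{\left(p \right)} = \sqrt{2} \sqrt{p}$ ($J{\left(p \right)} = \sqrt{2 p} = \sqrt{2} \sqrt{p}$)
$J{\left(R{\left(-4,4 \right)} \right)} 1553 = \sqrt{2} \sqrt{4^{2}} \cdot 1553 = \sqrt{2} \sqrt{16} \cdot 1553 = \sqrt{2} \cdot 4 \cdot 1553 = 4 \sqrt{2} \cdot 1553 = 6212 \sqrt{2}$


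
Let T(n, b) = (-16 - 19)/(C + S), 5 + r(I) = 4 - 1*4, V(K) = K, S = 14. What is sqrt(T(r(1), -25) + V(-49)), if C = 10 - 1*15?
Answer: 2*I*sqrt(119)/3 ≈ 7.2725*I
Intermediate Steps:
r(I) = -5 (r(I) = -5 + (4 - 1*4) = -5 + (4 - 4) = -5 + 0 = -5)
C = -5 (C = 10 - 15 = -5)
T(n, b) = -35/9 (T(n, b) = (-16 - 19)/(-5 + 14) = -35/9)
sqrt(T(r(1), -25) + V(-49)) = sqrt(-35/9 - 49) = sqrt(-476/9) = 2*I*sqrt(119)/3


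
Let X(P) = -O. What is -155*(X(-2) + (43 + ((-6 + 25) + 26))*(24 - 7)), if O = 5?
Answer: -231105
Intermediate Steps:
X(P) = -5 (X(P) = -1*5 = -5)
-155*(X(-2) + (43 + ((-6 + 25) + 26))*(24 - 7)) = -155*(-5 + (43 + ((-6 + 25) + 26))*(24 - 7)) = -155*(-5 + (43 + (19 + 26))*17) = -155*(-5 + (43 + 45)*17) = -155*(-5 + 88*17) = -155*(-5 + 1496) = -155*1491 = -231105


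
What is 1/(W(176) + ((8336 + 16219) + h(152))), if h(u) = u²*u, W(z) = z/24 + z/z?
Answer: 3/10609114 ≈ 2.8278e-7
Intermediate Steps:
W(z) = 1 + z/24 (W(z) = z*(1/24) + 1 = z/24 + 1 = 1 + z/24)
h(u) = u³
1/(W(176) + ((8336 + 16219) + h(152))) = 1/((1 + (1/24)*176) + ((8336 + 16219) + 152³)) = 1/((1 + 22/3) + (24555 + 3511808)) = 1/(25/3 + 3536363) = 1/(10609114/3) = 3/10609114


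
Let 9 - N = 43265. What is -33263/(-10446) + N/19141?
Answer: 184834907/199946886 ≈ 0.92442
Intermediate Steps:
N = -43256 (N = 9 - 1*43265 = 9 - 43265 = -43256)
-33263/(-10446) + N/19141 = -33263/(-10446) - 43256/19141 = -33263*(-1/10446) - 43256*1/19141 = 33263/10446 - 43256/19141 = 184834907/199946886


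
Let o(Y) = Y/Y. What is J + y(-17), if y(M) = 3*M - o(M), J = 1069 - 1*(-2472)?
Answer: 3489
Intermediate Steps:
o(Y) = 1
J = 3541 (J = 1069 + 2472 = 3541)
y(M) = -1 + 3*M (y(M) = 3*M - 1*1 = 3*M - 1 = -1 + 3*M)
J + y(-17) = 3541 + (-1 + 3*(-17)) = 3541 + (-1 - 51) = 3541 - 52 = 3489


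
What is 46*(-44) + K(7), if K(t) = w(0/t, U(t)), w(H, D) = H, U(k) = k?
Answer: -2024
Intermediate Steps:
K(t) = 0 (K(t) = 0/t = 0)
46*(-44) + K(7) = 46*(-44) + 0 = -2024 + 0 = -2024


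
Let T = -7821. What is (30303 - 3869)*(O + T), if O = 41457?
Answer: 889134024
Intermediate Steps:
(30303 - 3869)*(O + T) = (30303 - 3869)*(41457 - 7821) = 26434*33636 = 889134024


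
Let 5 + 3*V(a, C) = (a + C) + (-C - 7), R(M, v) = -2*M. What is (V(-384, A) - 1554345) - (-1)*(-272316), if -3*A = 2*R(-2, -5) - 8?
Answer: -1826793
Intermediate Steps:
A = 0 (A = -(2*(-2*(-2)) - 8)/3 = -(2*4 - 8)/3 = -(8 - 8)/3 = -⅓*0 = 0)
V(a, C) = -4 + a/3 (V(a, C) = -5/3 + ((a + C) + (-C - 7))/3 = -5/3 + ((C + a) + (-7 - C))/3 = -5/3 + (-7 + a)/3 = -5/3 + (-7/3 + a/3) = -4 + a/3)
(V(-384, A) - 1554345) - (-1)*(-272316) = ((-4 + (⅓)*(-384)) - 1554345) - (-1)*(-272316) = ((-4 - 128) - 1554345) - 1*272316 = (-132 - 1554345) - 272316 = -1554477 - 272316 = -1826793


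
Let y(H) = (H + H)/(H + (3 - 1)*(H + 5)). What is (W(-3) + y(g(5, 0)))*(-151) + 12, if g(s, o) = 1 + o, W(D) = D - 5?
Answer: 15558/13 ≈ 1196.8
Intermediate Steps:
W(D) = -5 + D
y(H) = 2*H/(10 + 3*H) (y(H) = (2*H)/(H + 2*(5 + H)) = (2*H)/(H + (10 + 2*H)) = (2*H)/(10 + 3*H) = 2*H/(10 + 3*H))
(W(-3) + y(g(5, 0)))*(-151) + 12 = ((-5 - 3) + 2*(1 + 0)/(10 + 3*(1 + 0)))*(-151) + 12 = (-8 + 2*1/(10 + 3*1))*(-151) + 12 = (-8 + 2*1/(10 + 3))*(-151) + 12 = (-8 + 2*1/13)*(-151) + 12 = (-8 + 2*1*(1/13))*(-151) + 12 = (-8 + 2/13)*(-151) + 12 = -102/13*(-151) + 12 = 15402/13 + 12 = 15558/13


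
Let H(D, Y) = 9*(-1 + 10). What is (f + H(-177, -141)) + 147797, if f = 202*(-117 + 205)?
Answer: 165654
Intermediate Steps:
f = 17776 (f = 202*88 = 17776)
H(D, Y) = 81 (H(D, Y) = 9*9 = 81)
(f + H(-177, -141)) + 147797 = (17776 + 81) + 147797 = 17857 + 147797 = 165654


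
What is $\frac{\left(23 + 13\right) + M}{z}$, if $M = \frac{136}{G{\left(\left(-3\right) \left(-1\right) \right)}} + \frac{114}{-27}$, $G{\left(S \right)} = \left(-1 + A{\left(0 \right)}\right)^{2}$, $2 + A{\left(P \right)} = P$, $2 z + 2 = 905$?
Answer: $\frac{844}{8127} \approx 0.10385$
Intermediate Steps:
$z = \frac{903}{2}$ ($z = -1 + \frac{1}{2} \cdot 905 = -1 + \frac{905}{2} = \frac{903}{2} \approx 451.5$)
$A{\left(P \right)} = -2 + P$
$G{\left(S \right)} = 9$ ($G{\left(S \right)} = \left(-1 + \left(-2 + 0\right)\right)^{2} = \left(-1 - 2\right)^{2} = \left(-3\right)^{2} = 9$)
$M = \frac{98}{9}$ ($M = \frac{136}{9} + \frac{114}{-27} = 136 \cdot \frac{1}{9} + 114 \left(- \frac{1}{27}\right) = \frac{136}{9} - \frac{38}{9} = \frac{98}{9} \approx 10.889$)
$\frac{\left(23 + 13\right) + M}{z} = \frac{\left(23 + 13\right) + \frac{98}{9}}{\frac{903}{2}} = \left(36 + \frac{98}{9}\right) \frac{2}{903} = \frac{422}{9} \cdot \frac{2}{903} = \frac{844}{8127}$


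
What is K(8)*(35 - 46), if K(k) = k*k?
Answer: -704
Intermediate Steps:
K(k) = k**2
K(8)*(35 - 46) = 8**2*(35 - 46) = 64*(-11) = -704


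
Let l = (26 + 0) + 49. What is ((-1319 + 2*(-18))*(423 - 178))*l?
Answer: -24898125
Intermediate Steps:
l = 75 (l = 26 + 49 = 75)
((-1319 + 2*(-18))*(423 - 178))*l = ((-1319 + 2*(-18))*(423 - 178))*75 = ((-1319 - 36)*245)*75 = -1355*245*75 = -331975*75 = -24898125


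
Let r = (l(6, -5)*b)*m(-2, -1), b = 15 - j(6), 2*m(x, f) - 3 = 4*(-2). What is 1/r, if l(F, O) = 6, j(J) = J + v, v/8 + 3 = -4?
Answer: -1/975 ≈ -0.0010256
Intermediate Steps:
v = -56 (v = -24 + 8*(-4) = -24 - 32 = -56)
j(J) = -56 + J (j(J) = J - 56 = -56 + J)
m(x, f) = -5/2 (m(x, f) = 3/2 + (4*(-2))/2 = 3/2 + (½)*(-8) = 3/2 - 4 = -5/2)
b = 65 (b = 15 - (-56 + 6) = 15 - 1*(-50) = 15 + 50 = 65)
r = -975 (r = (6*65)*(-5/2) = 390*(-5/2) = -975)
1/r = 1/(-975) = -1/975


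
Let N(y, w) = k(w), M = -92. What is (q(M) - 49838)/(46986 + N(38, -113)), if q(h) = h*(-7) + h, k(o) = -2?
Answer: -24643/23492 ≈ -1.0490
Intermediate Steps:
N(y, w) = -2
q(h) = -6*h (q(h) = -7*h + h = -6*h)
(q(M) - 49838)/(46986 + N(38, -113)) = (-6*(-92) - 49838)/(46986 - 2) = (552 - 49838)/46984 = -49286*1/46984 = -24643/23492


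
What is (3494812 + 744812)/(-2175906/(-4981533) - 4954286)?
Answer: -586661857322/685553806237 ≈ -0.85575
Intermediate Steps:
(3494812 + 744812)/(-2175906/(-4981533) - 4954286) = 4239624/(-2175906*(-1/4981533) - 4954286) = 4239624/(725302/1660511 - 4954286) = 4239624/(-8226645674844/1660511) = 4239624*(-1660511/8226645674844) = -586661857322/685553806237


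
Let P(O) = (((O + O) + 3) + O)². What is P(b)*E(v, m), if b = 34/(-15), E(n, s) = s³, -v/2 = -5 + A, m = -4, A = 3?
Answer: -23104/25 ≈ -924.16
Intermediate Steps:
v = 4 (v = -2*(-5 + 3) = -2*(-2) = 4)
b = -34/15 (b = 34*(-1/15) = -34/15 ≈ -2.2667)
P(O) = (3 + 3*O)² (P(O) = ((2*O + 3) + O)² = ((3 + 2*O) + O)² = (3 + 3*O)²)
P(b)*E(v, m) = (9*(1 - 34/15)²)*(-4)³ = (9*(-19/15)²)*(-64) = (9*(361/225))*(-64) = (361/25)*(-64) = -23104/25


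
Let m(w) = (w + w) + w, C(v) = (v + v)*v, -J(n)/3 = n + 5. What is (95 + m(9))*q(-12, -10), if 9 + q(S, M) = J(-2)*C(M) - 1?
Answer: -220820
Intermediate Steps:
J(n) = -15 - 3*n (J(n) = -3*(n + 5) = -3*(5 + n) = -15 - 3*n)
C(v) = 2*v² (C(v) = (2*v)*v = 2*v²)
m(w) = 3*w (m(w) = 2*w + w = 3*w)
q(S, M) = -10 - 18*M² (q(S, M) = -9 + ((-15 - 3*(-2))*(2*M²) - 1) = -9 + ((-15 + 6)*(2*M²) - 1) = -9 + (-18*M² - 1) = -9 + (-1 - 18*M²) = -10 - 18*M²)
(95 + m(9))*q(-12, -10) = (95 + 3*9)*(-10 - 18*(-10)²) = (95 + 27)*(-10 - 18*100) = 122*(-10 - 1800) = 122*(-1810) = -220820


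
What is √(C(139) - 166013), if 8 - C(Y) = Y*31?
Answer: I*√170314 ≈ 412.69*I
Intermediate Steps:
C(Y) = 8 - 31*Y (C(Y) = 8 - Y*31 = 8 - 31*Y)
√(C(139) - 166013) = √((8 - 31*139) - 166013) = √((8 - 4309) - 166013) = √(-4301 - 166013) = √(-170314) = I*√170314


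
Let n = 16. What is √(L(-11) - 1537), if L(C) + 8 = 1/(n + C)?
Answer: 2*I*√9655/5 ≈ 39.304*I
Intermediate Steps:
L(C) = -8 + 1/(16 + C)
√(L(-11) - 1537) = √((-127 - 8*(-11))/(16 - 11) - 1537) = √((-127 + 88)/5 - 1537) = √((⅕)*(-39) - 1537) = √(-39/5 - 1537) = √(-7724/5) = 2*I*√9655/5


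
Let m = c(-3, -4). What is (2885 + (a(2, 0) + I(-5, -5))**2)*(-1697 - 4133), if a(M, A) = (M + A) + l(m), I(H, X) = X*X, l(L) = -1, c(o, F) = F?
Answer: -20760630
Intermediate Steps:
m = -4
I(H, X) = X**2
a(M, A) = -1 + A + M (a(M, A) = (M + A) - 1 = (A + M) - 1 = -1 + A + M)
(2885 + (a(2, 0) + I(-5, -5))**2)*(-1697 - 4133) = (2885 + ((-1 + 0 + 2) + (-5)**2)**2)*(-1697 - 4133) = (2885 + (1 + 25)**2)*(-5830) = (2885 + 26**2)*(-5830) = (2885 + 676)*(-5830) = 3561*(-5830) = -20760630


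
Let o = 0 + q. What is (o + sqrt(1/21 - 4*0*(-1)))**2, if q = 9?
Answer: (189 + sqrt(21))**2/441 ≈ 84.976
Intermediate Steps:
o = 9 (o = 0 + 9 = 9)
(o + sqrt(1/21 - 4*0*(-1)))**2 = (9 + sqrt(1/21 - 4*0*(-1)))**2 = (9 + sqrt(1/21 + 0*(-1)))**2 = (9 + sqrt(1/21 + 0))**2 = (9 + sqrt(1/21))**2 = (9 + sqrt(21)/21)**2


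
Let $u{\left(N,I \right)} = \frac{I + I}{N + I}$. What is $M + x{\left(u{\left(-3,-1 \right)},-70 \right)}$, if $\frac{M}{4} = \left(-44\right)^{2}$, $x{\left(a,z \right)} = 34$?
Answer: $7778$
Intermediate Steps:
$u{\left(N,I \right)} = \frac{2 I}{I + N}$
$M = 7744$ ($M = 4 \left(-44\right)^{2} = 4 \cdot 1936 = 7744$)
$M + x{\left(u{\left(-3,-1 \right)},-70 \right)} = 7744 + 34 = 7778$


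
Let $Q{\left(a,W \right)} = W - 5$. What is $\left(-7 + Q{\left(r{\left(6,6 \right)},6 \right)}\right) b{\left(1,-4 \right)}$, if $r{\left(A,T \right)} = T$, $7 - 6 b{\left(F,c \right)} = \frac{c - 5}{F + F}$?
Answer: $- \frac{23}{2} \approx -11.5$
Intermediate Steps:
$b{\left(F,c \right)} = \frac{7}{6} - \frac{-5 + c}{12 F}$ ($b{\left(F,c \right)} = \frac{7}{6} - \frac{\left(c - 5\right) \frac{1}{F + F}}{6} = \frac{7}{6} - \frac{\left(-5 + c\right) \frac{1}{2 F}}{6} = \frac{7}{6} - \frac{\frac{1}{2} \frac{1}{F} \left(-5 + c\right)}{6} = \frac{7}{6} - \frac{-5 + c}{12 F}$)
$Q{\left(a,W \right)} = -5 + W$
$\left(-7 + Q{\left(r{\left(6,6 \right)},6 \right)}\right) b{\left(1,-4 \right)} = \left(-7 + \left(-5 + 6\right)\right) \frac{5 - -4 + 14 \cdot 1}{12 \cdot 1} = \left(-7 + 1\right) \frac{1}{12} \cdot 1 \left(5 + 4 + 14\right) = - 6 \cdot \frac{1}{12} \cdot 1 \cdot 23 = \left(-6\right) \frac{23}{12} = - \frac{23}{2}$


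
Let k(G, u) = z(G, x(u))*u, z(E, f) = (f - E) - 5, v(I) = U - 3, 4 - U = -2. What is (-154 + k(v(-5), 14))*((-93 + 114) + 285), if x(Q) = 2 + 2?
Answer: -64260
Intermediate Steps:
U = 6 (U = 4 - 1*(-2) = 4 + 2 = 6)
x(Q) = 4
v(I) = 3 (v(I) = 6 - 3 = 3)
z(E, f) = -5 + f - E
k(G, u) = u*(-1 - G) (k(G, u) = (-5 + 4 - G)*u = (-1 - G)*u = u*(-1 - G))
(-154 + k(v(-5), 14))*((-93 + 114) + 285) = (-154 - 1*14*(1 + 3))*((-93 + 114) + 285) = (-154 - 1*14*4)*(21 + 285) = (-154 - 56)*306 = -210*306 = -64260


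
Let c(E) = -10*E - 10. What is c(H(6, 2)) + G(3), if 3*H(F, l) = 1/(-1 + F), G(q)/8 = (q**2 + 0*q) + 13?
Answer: 496/3 ≈ 165.33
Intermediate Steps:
G(q) = 104 + 8*q**2 (G(q) = 8*((q**2 + 0*q) + 13) = 8*((q**2 + 0) + 13) = 8*(q**2 + 13) = 8*(13 + q**2) = 104 + 8*q**2)
H(F, l) = 1/(3*(-1 + F))
c(E) = -10 - 10*E
c(H(6, 2)) + G(3) = (-10 - 10/(3*(-1 + 6))) + (104 + 8*3**2) = (-10 - 10/(3*5)) + (104 + 8*9) = (-10 - 10/(3*5)) + (104 + 72) = (-10 - 10*1/15) + 176 = (-10 - 2/3) + 176 = -32/3 + 176 = 496/3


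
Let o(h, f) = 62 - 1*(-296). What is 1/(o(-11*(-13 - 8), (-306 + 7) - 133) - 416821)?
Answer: -1/416463 ≈ -2.4012e-6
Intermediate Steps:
o(h, f) = 358 (o(h, f) = 62 + 296 = 358)
1/(o(-11*(-13 - 8), (-306 + 7) - 133) - 416821) = 1/(358 - 416821) = 1/(-416463) = -1/416463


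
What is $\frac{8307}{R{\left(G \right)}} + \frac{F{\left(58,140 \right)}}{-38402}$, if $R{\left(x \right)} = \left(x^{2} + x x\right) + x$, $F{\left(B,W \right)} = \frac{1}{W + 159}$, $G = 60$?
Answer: $\frac{15897101921}{13893459580} \approx 1.1442$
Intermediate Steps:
$F{\left(B,W \right)} = \frac{1}{159 + W}$
$R{\left(x \right)} = x + 2 x^{2}$ ($R{\left(x \right)} = \left(x^{2} + x^{2}\right) + x = 2 x^{2} + x = x + 2 x^{2}$)
$\frac{8307}{R{\left(G \right)}} + \frac{F{\left(58,140 \right)}}{-38402} = \frac{8307}{60 \left(1 + 2 \cdot 60\right)} + \frac{1}{\left(159 + 140\right) \left(-38402\right)} = \frac{8307}{60 \left(1 + 120\right)} + \frac{1}{299} \left(- \frac{1}{38402}\right) = \frac{8307}{60 \cdot 121} + \frac{1}{299} \left(- \frac{1}{38402}\right) = \frac{8307}{7260} - \frac{1}{11482198} = 8307 \cdot \frac{1}{7260} - \frac{1}{11482198} = \frac{2769}{2420} - \frac{1}{11482198} = \frac{15897101921}{13893459580}$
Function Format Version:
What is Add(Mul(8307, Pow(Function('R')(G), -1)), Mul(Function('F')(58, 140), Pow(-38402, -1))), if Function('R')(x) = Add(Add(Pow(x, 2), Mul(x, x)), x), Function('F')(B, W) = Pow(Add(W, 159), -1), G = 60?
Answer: Rational(15897101921, 13893459580) ≈ 1.1442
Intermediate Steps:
Function('F')(B, W) = Pow(Add(159, W), -1)
Function('R')(x) = Add(x, Mul(2, Pow(x, 2))) (Function('R')(x) = Add(Add(Pow(x, 2), Pow(x, 2)), x) = Add(Mul(2, Pow(x, 2)), x) = Add(x, Mul(2, Pow(x, 2))))
Add(Mul(8307, Pow(Function('R')(G), -1)), Mul(Function('F')(58, 140), Pow(-38402, -1))) = Add(Mul(8307, Pow(Mul(60, Add(1, Mul(2, 60))), -1)), Mul(Pow(Add(159, 140), -1), Pow(-38402, -1))) = Add(Mul(8307, Pow(Mul(60, Add(1, 120)), -1)), Mul(Pow(299, -1), Rational(-1, 38402))) = Add(Mul(8307, Pow(Mul(60, 121), -1)), Mul(Rational(1, 299), Rational(-1, 38402))) = Add(Mul(8307, Pow(7260, -1)), Rational(-1, 11482198)) = Add(Mul(8307, Rational(1, 7260)), Rational(-1, 11482198)) = Add(Rational(2769, 2420), Rational(-1, 11482198)) = Rational(15897101921, 13893459580)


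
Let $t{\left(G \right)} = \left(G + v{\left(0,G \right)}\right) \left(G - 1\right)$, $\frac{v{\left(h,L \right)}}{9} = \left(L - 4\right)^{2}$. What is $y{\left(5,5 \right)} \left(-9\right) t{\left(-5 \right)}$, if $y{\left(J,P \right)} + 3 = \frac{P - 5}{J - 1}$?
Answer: $-117288$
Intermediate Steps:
$v{\left(h,L \right)} = 9 \left(-4 + L\right)^{2}$ ($v{\left(h,L \right)} = 9 \left(L - 4\right)^{2} = 9 \left(-4 + L\right)^{2}$)
$y{\left(J,P \right)} = -3 + \frac{-5 + P}{-1 + J}$ ($y{\left(J,P \right)} = -3 + \frac{P - 5}{J - 1} = -3 + \frac{-5 + P}{-1 + J}$)
$t{\left(G \right)} = \left(-1 + G\right) \left(G + 9 \left(-4 + G\right)^{2}\right)$ ($t{\left(G \right)} = \left(G + 9 \left(-4 + G\right)^{2}\right) \left(G - 1\right) = \left(G + 9 \left(-4 + G\right)^{2}\right) \left(-1 + G\right) = \left(-1 + G\right) \left(G + 9 \left(-4 + G\right)^{2}\right)$)
$y{\left(5,5 \right)} \left(-9\right) t{\left(-5 \right)} = \frac{-2 + 5 - 15}{-1 + 5} \left(-9\right) \left(-144 - 80 \left(-5\right)^{2} + 9 \left(-5\right)^{3} + 215 \left(-5\right)\right) = \frac{-2 + 5 - 15}{4} \left(-9\right) \left(-144 - 2000 + 9 \left(-125\right) - 1075\right) = \frac{1}{4} \left(-12\right) \left(-9\right) \left(-144 - 2000 - 1125 - 1075\right) = \left(-3\right) \left(-9\right) \left(-4344\right) = 27 \left(-4344\right) = -117288$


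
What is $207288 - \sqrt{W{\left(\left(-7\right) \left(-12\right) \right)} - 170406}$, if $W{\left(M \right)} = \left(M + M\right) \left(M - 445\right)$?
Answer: $207288 - i \sqrt{231054} \approx 2.0729 \cdot 10^{5} - 480.68 i$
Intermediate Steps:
$W{\left(M \right)} = 2 M \left(-445 + M\right)$
$207288 - \sqrt{W{\left(\left(-7\right) \left(-12\right) \right)} - 170406} = 207288 - \sqrt{2 \left(\left(-7\right) \left(-12\right)\right) \left(-445 - -84\right) - 170406} = 207288 - \sqrt{2 \cdot 84 \left(-445 + 84\right) - 170406} = 207288 - \sqrt{2 \cdot 84 \left(-361\right) - 170406} = 207288 - \sqrt{-60648 - 170406} = 207288 - \sqrt{-231054} = 207288 - i \sqrt{231054}$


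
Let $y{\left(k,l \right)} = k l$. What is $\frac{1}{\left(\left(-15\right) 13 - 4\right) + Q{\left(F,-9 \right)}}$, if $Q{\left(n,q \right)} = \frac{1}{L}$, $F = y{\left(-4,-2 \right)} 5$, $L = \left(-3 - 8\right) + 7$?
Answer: $- \frac{4}{797} \approx -0.0050188$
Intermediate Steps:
$L = -4$ ($L = -11 + 7 = -4$)
$F = 40$ ($F = \left(-4\right) \left(-2\right) 5 = 8 \cdot 5 = 40$)
$Q{\left(n,q \right)} = - \frac{1}{4}$ ($Q{\left(n,q \right)} = \frac{1}{-4} = - \frac{1}{4}$)
$\frac{1}{\left(\left(-15\right) 13 - 4\right) + Q{\left(F,-9 \right)}} = \frac{1}{\left(\left(-15\right) 13 - 4\right) - \frac{1}{4}} = \frac{1}{\left(-195 - 4\right) - \frac{1}{4}} = \frac{1}{-199 - \frac{1}{4}} = \frac{1}{- \frac{797}{4}} = - \frac{4}{797}$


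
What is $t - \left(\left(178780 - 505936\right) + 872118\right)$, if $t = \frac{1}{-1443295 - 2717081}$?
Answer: $- \frac{2267246825713}{4160376} \approx -5.4496 \cdot 10^{5}$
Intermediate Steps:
$t = - \frac{1}{4160376}$ ($t = \frac{1}{-4160376} = - \frac{1}{4160376} \approx -2.4036 \cdot 10^{-7}$)
$t - \left(\left(178780 - 505936\right) + 872118\right) = - \frac{1}{4160376} - \left(\left(178780 - 505936\right) + 872118\right) = - \frac{1}{4160376} - \left(-327156 + 872118\right) = - \frac{1}{4160376} - 544962 = - \frac{2267246825713}{4160376}$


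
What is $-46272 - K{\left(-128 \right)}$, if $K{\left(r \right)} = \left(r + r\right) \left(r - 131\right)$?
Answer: $-112576$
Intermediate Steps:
$K{\left(r \right)} = 2 r \left(-131 + r\right)$
$-46272 - K{\left(-128 \right)} = -46272 - 2 \left(-128\right) \left(-131 - 128\right) = -46272 - 2 \left(-128\right) \left(-259\right) = -46272 - 66304 = -112576$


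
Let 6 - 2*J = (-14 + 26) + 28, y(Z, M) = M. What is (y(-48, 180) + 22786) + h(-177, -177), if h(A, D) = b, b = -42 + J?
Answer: 22907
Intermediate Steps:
J = -17 (J = 3 - ((-14 + 26) + 28)/2 = 3 - (12 + 28)/2 = 3 - ½*40 = 3 - 20 = -17)
b = -59 (b = -42 - 17 = -59)
h(A, D) = -59
(y(-48, 180) + 22786) + h(-177, -177) = (180 + 22786) - 59 = 22966 - 59 = 22907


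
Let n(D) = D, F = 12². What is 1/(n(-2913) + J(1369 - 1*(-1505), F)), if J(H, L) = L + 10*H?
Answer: 1/25971 ≈ 3.8504e-5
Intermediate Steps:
F = 144
1/(n(-2913) + J(1369 - 1*(-1505), F)) = 1/(-2913 + (144 + 10*(1369 - 1*(-1505)))) = 1/(-2913 + (144 + 10*(1369 + 1505))) = 1/(-2913 + (144 + 10*2874)) = 1/(-2913 + (144 + 28740)) = 1/(-2913 + 28884) = 1/25971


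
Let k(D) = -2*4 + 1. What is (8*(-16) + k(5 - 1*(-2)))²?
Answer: 18225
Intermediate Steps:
k(D) = -7 (k(D) = -8 + 1 = -7)
(8*(-16) + k(5 - 1*(-2)))² = (8*(-16) - 7)² = (-128 - 7)² = (-135)² = 18225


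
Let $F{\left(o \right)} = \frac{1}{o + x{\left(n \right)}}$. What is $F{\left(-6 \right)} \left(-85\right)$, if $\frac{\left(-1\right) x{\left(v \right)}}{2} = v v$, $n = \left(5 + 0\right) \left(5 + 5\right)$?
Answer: $\frac{85}{5006} \approx 0.01698$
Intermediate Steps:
$n = 50$ ($n = 5 \cdot 10 = 50$)
$x{\left(v \right)} = - 2 v^{2}$ ($x{\left(v \right)} = - 2 v v = - 2 v^{2}$)
$F{\left(o \right)} = \frac{1}{-5000 + o}$ ($F{\left(o \right)} = \frac{1}{o - 2 \cdot 50^{2}} = \frac{1}{o - 5000} = \frac{1}{-5000 + o}$)
$F{\left(-6 \right)} \left(-85\right) = \frac{1}{-5000 - 6} \left(-85\right) = \frac{1}{-5006} \left(-85\right) = \left(- \frac{1}{5006}\right) \left(-85\right) = \frac{85}{5006}$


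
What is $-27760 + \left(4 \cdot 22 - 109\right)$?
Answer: $-27781$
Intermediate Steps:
$-27760 + \left(4 \cdot 22 - 109\right) = -27760 + \left(88 - 109\right) = -27760 - 21 = -27781$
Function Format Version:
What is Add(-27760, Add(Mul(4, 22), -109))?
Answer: -27781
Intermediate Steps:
Add(-27760, Add(Mul(4, 22), -109)) = Add(-27760, Add(88, -109)) = Add(-27760, -21) = -27781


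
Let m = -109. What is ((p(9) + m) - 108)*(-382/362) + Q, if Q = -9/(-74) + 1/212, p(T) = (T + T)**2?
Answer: -160128457/1419764 ≈ -112.79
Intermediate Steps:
p(T) = 4*T**2 (p(T) = (2*T)**2 = 4*T**2)
Q = 991/7844 (Q = -9*(-1/74) + 1*(1/212) = 9/74 + 1/212 = 991/7844 ≈ 0.12634)
((p(9) + m) - 108)*(-382/362) + Q = ((4*9**2 - 109) - 108)*(-382/362) + 991/7844 = ((4*81 - 109) - 108)*(-382*1/362) + 991/7844 = ((324 - 109) - 108)*(-191/181) + 991/7844 = (215 - 108)*(-191/181) + 991/7844 = 107*(-191/181) + 991/7844 = -20437/181 + 991/7844 = -160128457/1419764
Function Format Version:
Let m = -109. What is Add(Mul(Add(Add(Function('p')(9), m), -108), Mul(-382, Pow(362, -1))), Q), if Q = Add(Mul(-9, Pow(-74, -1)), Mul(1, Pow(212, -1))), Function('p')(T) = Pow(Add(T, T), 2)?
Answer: Rational(-160128457, 1419764) ≈ -112.79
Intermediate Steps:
Function('p')(T) = Mul(4, Pow(T, 2)) (Function('p')(T) = Pow(Mul(2, T), 2) = Mul(4, Pow(T, 2)))
Q = Rational(991, 7844) (Q = Add(Mul(-9, Rational(-1, 74)), Mul(1, Rational(1, 212))) = Add(Rational(9, 74), Rational(1, 212)) = Rational(991, 7844) ≈ 0.12634)
Add(Mul(Add(Add(Function('p')(9), m), -108), Mul(-382, Pow(362, -1))), Q) = Add(Mul(Add(Add(Mul(4, Pow(9, 2)), -109), -108), Mul(-382, Pow(362, -1))), Rational(991, 7844)) = Add(Mul(Add(Add(Mul(4, 81), -109), -108), Mul(-382, Rational(1, 362))), Rational(991, 7844)) = Add(Mul(Add(Add(324, -109), -108), Rational(-191, 181)), Rational(991, 7844)) = Add(Mul(Add(215, -108), Rational(-191, 181)), Rational(991, 7844)) = Add(Mul(107, Rational(-191, 181)), Rational(991, 7844)) = Add(Rational(-20437, 181), Rational(991, 7844)) = Rational(-160128457, 1419764)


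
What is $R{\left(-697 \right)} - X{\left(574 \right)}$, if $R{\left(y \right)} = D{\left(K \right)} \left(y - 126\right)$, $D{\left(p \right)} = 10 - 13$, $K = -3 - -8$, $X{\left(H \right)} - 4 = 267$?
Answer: $2198$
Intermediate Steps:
$X{\left(H \right)} = 271$ ($X{\left(H \right)} = 4 + 267 = 271$)
$K = 5$ ($K = -3 + 8 = 5$)
$D{\left(p \right)} = -3$ ($D{\left(p \right)} = 10 - 13 = -3$)
$R{\left(y \right)} = 378 - 3 y$ ($R{\left(y \right)} = - 3 \left(y - 126\right) = - 3 \left(-126 + y\right) = 378 - 3 y$)
$R{\left(-697 \right)} - X{\left(574 \right)} = \left(378 - -2091\right) - 271 = \left(378 + 2091\right) - 271 = 2469 - 271 = 2198$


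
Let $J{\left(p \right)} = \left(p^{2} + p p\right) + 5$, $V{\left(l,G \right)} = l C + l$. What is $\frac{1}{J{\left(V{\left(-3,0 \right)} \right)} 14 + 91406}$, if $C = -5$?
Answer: $\frac{1}{95508} \approx 1.047 \cdot 10^{-5}$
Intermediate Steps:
$V{\left(l,G \right)} = - 4 l$ ($V{\left(l,G \right)} = l \left(-5\right) + l = - 5 l + l = - 4 l$)
$J{\left(p \right)} = 5 + 2 p^{2}$ ($J{\left(p \right)} = \left(p^{2} + p^{2}\right) + 5 = 2 p^{2} + 5 = 5 + 2 p^{2}$)
$\frac{1}{J{\left(V{\left(-3,0 \right)} \right)} 14 + 91406} = \frac{1}{\left(5 + 2 \left(\left(-4\right) \left(-3\right)\right)^{2}\right) 14 + 91406} = \frac{1}{\left(5 + 2 \cdot 12^{2}\right) 14 + 91406} = \frac{1}{\left(5 + 2 \cdot 144\right) 14 + 91406} = \frac{1}{\left(5 + 288\right) 14 + 91406} = \frac{1}{293 \cdot 14 + 91406} = \frac{1}{4102 + 91406} = \frac{1}{95508}$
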